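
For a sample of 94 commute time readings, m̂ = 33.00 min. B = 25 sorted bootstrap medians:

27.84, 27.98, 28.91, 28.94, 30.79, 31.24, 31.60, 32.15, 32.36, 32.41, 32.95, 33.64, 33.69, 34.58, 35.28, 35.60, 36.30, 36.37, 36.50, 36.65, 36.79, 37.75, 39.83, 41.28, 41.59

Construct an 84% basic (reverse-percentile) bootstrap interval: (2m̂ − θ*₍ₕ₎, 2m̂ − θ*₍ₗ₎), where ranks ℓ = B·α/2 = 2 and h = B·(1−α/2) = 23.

(26.17, 38.02)

Percentile endpoints at ranks 2 and 23: θ*₍2₎ = 27.98, θ*₍23₎ = 39.83.
Basic interval reflects these around m̂:
  lower = 2 × 33.00 − 39.83 = 26.17
  upper = 2 × 33.00 − 27.98 = 38.02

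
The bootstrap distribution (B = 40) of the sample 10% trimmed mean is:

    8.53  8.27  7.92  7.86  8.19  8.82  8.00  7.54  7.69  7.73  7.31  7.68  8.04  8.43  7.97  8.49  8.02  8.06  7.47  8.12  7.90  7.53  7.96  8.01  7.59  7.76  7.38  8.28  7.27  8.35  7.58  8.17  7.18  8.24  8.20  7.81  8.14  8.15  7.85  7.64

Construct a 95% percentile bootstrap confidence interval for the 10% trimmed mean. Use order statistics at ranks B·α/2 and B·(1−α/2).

Sorted replicates: 7.18, 7.27, 7.31, 7.38, 7.47, 7.53, 7.54, 7.58, 7.59, 7.64, 7.68, 7.69, 7.73, 7.76, 7.81, 7.85, 7.86, 7.90, 7.92, 7.96, 7.97, 8.00, 8.01, 8.02, 8.04, 8.06, 8.12, 8.14, 8.15, 8.17, 8.19, 8.20, 8.24, 8.27, 8.28, 8.35, 8.43, 8.49, 8.53, 8.82
α = 0.05; lower rank = 40 × 0.025 = 1; upper rank = 40 × 0.975 = 39.
The 1st smallest replicate is 7.18; the 39th is 8.53.

(7.18, 8.53)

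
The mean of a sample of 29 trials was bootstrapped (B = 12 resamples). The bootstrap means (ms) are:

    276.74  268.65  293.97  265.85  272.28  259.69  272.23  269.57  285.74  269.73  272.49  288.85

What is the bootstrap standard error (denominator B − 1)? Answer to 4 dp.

SE* = 10.0257

Bootstrap SE is the standard deviation of the 12 replicate means.
Mean of replicates: (276.74 + 268.65 + 293.97 + 265.85 + 272.28 + 259.69 + 272.23 + 269.57 + 285.74 + 269.73 + 272.49 + 288.85) / 12 = 3295.79000 / 12 = 274.64917
Sum of squared deviations: (+2.09083)² + (−5.99917)² + (+19.32083)² + (−8.79917)² + (−2.36917)² + (−14.95917)² + (−2.41917)² + (−5.07917)² + (+11.09083)² + (−4.91917)² + (−2.15917)² + (+14.20083)² = 1105.65189
Variance = 1105.65189 / 11 = 100.51381
SE* = √100.51381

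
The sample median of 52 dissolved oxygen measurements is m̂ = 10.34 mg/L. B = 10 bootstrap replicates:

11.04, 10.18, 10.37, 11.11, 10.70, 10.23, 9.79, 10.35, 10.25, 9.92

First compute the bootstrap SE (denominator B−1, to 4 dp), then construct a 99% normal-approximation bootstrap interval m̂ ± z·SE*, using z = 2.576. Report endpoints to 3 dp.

(9.217, 11.463)

Mean of replicates = 10.3940; sum of squared deviations = 1.7090; SE* = √(1.7090/9) = 0.4358
Margin = 2.576 × 0.4358 = 1.1226
Interval: 10.34 ± 1.1226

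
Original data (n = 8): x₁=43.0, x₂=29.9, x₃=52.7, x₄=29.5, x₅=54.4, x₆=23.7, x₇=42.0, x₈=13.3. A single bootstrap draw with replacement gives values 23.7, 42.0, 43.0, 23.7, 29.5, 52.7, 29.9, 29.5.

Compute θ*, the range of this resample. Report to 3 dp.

θ* = 29.000

Range = 52.7 − 23.7 = 29.000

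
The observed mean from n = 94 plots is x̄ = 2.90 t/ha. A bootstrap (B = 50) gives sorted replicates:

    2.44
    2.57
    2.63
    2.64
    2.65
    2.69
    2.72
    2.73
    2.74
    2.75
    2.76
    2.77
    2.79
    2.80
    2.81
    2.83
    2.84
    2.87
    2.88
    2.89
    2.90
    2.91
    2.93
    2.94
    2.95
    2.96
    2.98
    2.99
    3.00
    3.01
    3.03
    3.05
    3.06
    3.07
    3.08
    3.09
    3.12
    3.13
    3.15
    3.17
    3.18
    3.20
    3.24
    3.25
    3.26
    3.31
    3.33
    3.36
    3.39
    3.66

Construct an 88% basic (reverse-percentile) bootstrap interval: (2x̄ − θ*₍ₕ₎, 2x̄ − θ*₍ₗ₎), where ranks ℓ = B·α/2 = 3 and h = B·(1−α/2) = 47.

Percentile endpoints at ranks 3 and 47: θ*₍3₎ = 2.63, θ*₍47₎ = 3.33.
Basic interval reflects these around x̄:
  lower = 2 × 2.90 − 3.33 = 2.47
  upper = 2 × 2.90 − 2.63 = 3.17

(2.47, 3.17)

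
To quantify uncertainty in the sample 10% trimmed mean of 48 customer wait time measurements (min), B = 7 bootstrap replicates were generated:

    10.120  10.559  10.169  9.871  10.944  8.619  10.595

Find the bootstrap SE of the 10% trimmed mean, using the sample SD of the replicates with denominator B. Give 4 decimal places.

SE* = 0.6984

Bootstrap SE is the standard deviation of the 7 replicate 10% trimmed means.
Mean of replicates: (10.120 + 10.559 + 10.169 + 9.871 + 10.944 + 8.619 + 10.595) / 7 = 70.87700 / 7 = 10.12529
Sum of squared deviations: (−0.00529)² + (+0.43371)² + (+0.04371)² + (−0.25429)² + (+0.81871)² + (−1.50629)² + (+0.46971)² = 3.41453
Variance = 3.41453 / 7 = 0.48779
SE* = √0.48779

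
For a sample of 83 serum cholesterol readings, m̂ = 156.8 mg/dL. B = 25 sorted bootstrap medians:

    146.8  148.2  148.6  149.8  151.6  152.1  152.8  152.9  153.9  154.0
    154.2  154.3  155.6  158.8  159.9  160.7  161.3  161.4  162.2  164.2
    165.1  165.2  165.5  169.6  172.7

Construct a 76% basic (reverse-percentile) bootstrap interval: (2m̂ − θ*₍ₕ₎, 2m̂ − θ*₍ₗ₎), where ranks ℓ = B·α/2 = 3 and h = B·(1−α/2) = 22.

Percentile endpoints at ranks 3 and 22: θ*₍3₎ = 148.6, θ*₍22₎ = 165.2.
Basic interval reflects these around m̂:
  lower = 2 × 156.8 − 165.2 = 148.4
  upper = 2 × 156.8 − 148.6 = 165.0

(148.4, 165.0)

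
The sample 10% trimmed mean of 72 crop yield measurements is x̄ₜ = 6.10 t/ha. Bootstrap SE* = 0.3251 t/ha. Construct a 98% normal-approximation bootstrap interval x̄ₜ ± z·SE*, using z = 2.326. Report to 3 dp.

Margin = 2.326 × 0.3251 = 0.7562
Interval: 6.10 ± 0.7562

(5.344, 6.856)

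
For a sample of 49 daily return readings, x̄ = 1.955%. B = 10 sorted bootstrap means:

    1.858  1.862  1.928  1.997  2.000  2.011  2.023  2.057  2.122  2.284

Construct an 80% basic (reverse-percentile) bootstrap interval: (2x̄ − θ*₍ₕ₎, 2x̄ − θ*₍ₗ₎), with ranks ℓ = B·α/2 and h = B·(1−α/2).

Percentile endpoints at ranks 1 and 9: θ*₍1₎ = 1.858, θ*₍9₎ = 2.122.
Basic interval reflects these around x̄:
  lower = 2 × 1.955 − 2.122 = 1.788
  upper = 2 × 1.955 − 1.858 = 2.052

(1.788, 2.052)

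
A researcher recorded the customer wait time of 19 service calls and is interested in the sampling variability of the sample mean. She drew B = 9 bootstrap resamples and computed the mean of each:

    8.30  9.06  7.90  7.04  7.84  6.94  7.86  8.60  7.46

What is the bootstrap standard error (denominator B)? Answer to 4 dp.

Bootstrap SE is the standard deviation of the 9 replicate means.
Mean of replicates: (8.30 + 9.06 + 7.90 + 7.04 + 7.84 + 6.94 + 7.86 + 8.60 + 7.46) / 9 = 71.00000 / 9 = 7.88889
Sum of squared deviations: (+0.41111)² + (+1.17111)² + (+0.01111)² + (−0.84889)² + (−0.04889)² + (−0.94889)² + (−0.02889)² + (+0.71111)² + (−0.42889)² = 3.85449
Variance = 3.85449 / 9 = 0.42828
SE* = √0.42828

SE* = 0.6544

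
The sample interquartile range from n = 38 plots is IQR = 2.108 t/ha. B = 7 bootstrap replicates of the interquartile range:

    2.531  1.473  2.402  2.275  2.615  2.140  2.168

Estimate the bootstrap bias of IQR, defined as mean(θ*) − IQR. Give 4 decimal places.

bias = +0.1211

mean(θ*) = (2.531 + 1.473 + 2.402 + 2.275 + 2.615 + 2.140 + 2.168) / 7 = 2.22914
bias = 2.22914 − 2.108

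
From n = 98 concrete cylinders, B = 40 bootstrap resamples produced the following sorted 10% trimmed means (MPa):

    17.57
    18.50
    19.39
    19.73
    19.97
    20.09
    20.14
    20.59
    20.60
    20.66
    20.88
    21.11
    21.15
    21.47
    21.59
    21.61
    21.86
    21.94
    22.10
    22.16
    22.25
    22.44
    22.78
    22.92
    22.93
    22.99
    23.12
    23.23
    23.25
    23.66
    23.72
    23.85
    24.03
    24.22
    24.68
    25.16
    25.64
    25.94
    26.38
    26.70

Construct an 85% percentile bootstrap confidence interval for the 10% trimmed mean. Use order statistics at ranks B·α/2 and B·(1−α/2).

(19.39, 25.64)

α = 0.15; lower rank = 40 × 0.075 = 3; upper rank = 40 × 0.925 = 37.
The 3rd smallest replicate is 19.39; the 37th is 25.64.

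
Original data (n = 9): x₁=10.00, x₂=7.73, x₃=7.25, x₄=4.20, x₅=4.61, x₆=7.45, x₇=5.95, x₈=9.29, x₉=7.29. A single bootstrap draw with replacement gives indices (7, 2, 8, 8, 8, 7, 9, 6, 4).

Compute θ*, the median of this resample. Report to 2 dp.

θ* = 7.45

Resample values: 5.95, 7.73, 9.29, 9.29, 9.29, 5.95, 7.29, 7.45, 4.20.
Sorted: 4.20, 5.95, 5.95, 7.29, 7.45, 7.73, 9.29, 9.29, 9.29
Median = middle value = 7.45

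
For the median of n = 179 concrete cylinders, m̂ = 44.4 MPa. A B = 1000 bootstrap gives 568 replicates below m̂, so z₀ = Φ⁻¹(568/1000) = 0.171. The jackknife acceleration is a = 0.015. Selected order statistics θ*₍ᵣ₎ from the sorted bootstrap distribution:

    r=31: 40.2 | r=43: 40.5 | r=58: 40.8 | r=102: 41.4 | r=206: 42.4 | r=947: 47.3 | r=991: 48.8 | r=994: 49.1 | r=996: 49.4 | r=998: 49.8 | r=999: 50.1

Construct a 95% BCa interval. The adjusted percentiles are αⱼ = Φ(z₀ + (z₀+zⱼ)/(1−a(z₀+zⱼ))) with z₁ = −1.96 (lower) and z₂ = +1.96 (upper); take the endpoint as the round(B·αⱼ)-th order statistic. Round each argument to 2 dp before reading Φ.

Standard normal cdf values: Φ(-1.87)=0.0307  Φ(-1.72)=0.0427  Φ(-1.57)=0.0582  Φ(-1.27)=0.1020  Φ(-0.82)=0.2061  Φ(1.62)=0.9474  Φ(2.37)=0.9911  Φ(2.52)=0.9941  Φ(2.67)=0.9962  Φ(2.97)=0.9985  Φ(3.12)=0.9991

(40.8, 48.8)

Lower: z₀ + z₁ = 0.171 + (-1.960) = -1.789; 1 − a(z₀+z₁) = 1 − (0.015)(-1.789) = 1.0268; argument = 0.171 + (-1.789)/1.0268 = -1.5712 → -1.57.
α₁ = Φ(-1.57) = 0.0582; rank = round(1000 × 0.0582) = 58; θ*₍58₎ = 40.8.
Upper: z₀ + z₂ = 2.131; 1 − a(z₀+z₂) = 0.9680; argument = 2.3724 → 2.37; α₂ = 0.9911; rank = 991; θ*₍991₎ = 48.8.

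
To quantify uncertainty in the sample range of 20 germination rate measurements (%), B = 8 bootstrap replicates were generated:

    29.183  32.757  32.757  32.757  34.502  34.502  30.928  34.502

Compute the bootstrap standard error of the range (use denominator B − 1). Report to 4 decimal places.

Bootstrap SE is the standard deviation of the 8 replicate ranges.
Mean of replicates: (29.183 + 32.757 + 32.757 + 32.757 + 34.502 + 34.502 + 30.928 + 34.502) / 8 = 261.88800 / 8 = 32.73600
Sum of squared deviations: (−3.55300)² + (+0.02100)² + (+0.02100)² + (+0.02100)² + (+1.76600)² + (+1.76600)² + (−1.80800)² + (+1.76600)² = 25.25026
Variance = 25.25026 / 7 = 3.60718
SE* = √3.60718

SE* = 1.8993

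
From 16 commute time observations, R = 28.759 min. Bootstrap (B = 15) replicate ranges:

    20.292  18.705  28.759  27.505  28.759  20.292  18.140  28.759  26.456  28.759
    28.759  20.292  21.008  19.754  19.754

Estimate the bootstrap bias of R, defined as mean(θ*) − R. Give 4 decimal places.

mean(θ*) = (20.292 + 18.705 + 28.759 + 27.505 + 28.759 + 20.292 + 18.140 + 28.759 + 26.456 + 28.759 + 28.759 + 20.292 + 21.008 + 19.754 + 19.754) / 15 = 23.73287
bias = 23.73287 − 28.759

bias = −5.0261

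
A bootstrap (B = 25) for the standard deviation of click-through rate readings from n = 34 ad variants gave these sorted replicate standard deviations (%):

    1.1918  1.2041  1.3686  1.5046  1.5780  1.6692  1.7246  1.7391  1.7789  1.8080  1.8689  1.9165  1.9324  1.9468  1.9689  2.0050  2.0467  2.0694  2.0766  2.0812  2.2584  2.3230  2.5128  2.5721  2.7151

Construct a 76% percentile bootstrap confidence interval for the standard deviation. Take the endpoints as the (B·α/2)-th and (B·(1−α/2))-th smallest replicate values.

α = 0.24; lower rank = 25 × 0.120 = 3; upper rank = 25 × 0.880 = 22.
The 3rd smallest replicate is 1.3686; the 22nd is 2.3230.

(1.3686, 2.3230)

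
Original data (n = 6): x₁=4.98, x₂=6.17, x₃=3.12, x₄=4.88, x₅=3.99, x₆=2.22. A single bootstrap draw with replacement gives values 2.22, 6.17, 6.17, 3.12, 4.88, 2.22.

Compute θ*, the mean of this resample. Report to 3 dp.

Mean = (2.22 + 6.17 + 6.17 + 3.12 + 4.88 + 2.22) / 6 = 24.780 / 6 = 4.130

θ* = 4.130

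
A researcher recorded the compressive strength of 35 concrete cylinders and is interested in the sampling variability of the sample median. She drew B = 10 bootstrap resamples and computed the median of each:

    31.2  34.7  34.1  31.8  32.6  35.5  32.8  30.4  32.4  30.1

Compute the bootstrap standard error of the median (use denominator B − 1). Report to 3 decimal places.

Bootstrap SE is the standard deviation of the 10 replicate medians.
Mean of replicates: (31.2 + 34.7 + 34.1 + 31.8 + 32.6 + 35.5 + 32.8 + 30.4 + 32.4 + 30.1) / 10 = 325.6000 / 10 = 32.5600
Sum of squared deviations: (−1.3600)² + (+2.1400)² + (+1.5400)² + (−0.7600)² + (+0.0400)² + (+2.9400)² + (+0.2400)² + (−2.1600)² + (−0.1600)² + (−2.4600)² = 28.8240
Variance = 28.8240 / 9 = 3.2027
SE* = √3.2027

SE* = 1.790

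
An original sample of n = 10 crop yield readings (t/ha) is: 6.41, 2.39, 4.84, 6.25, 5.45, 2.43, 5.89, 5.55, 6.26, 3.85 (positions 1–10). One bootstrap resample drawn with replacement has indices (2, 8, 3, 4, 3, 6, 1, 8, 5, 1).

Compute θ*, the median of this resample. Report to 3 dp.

θ* = 5.500

Resample values: 2.39, 5.55, 4.84, 6.25, 4.84, 2.43, 6.41, 5.55, 5.45, 6.41.
Sorted: 2.39, 2.43, 4.84, 4.84, 5.45, 5.55, 5.55, 6.25, 6.41, 6.41
Median = average of the two middle values = 5.500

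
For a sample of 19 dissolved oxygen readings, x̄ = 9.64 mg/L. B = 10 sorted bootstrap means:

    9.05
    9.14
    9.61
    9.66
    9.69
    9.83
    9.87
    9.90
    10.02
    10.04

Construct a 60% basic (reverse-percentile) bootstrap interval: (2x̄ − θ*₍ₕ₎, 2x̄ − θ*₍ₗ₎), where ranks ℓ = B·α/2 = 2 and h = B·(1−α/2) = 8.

Percentile endpoints at ranks 2 and 8: θ*₍2₎ = 9.14, θ*₍8₎ = 9.90.
Basic interval reflects these around x̄:
  lower = 2 × 9.64 − 9.90 = 9.38
  upper = 2 × 9.64 − 9.14 = 10.14

(9.38, 10.14)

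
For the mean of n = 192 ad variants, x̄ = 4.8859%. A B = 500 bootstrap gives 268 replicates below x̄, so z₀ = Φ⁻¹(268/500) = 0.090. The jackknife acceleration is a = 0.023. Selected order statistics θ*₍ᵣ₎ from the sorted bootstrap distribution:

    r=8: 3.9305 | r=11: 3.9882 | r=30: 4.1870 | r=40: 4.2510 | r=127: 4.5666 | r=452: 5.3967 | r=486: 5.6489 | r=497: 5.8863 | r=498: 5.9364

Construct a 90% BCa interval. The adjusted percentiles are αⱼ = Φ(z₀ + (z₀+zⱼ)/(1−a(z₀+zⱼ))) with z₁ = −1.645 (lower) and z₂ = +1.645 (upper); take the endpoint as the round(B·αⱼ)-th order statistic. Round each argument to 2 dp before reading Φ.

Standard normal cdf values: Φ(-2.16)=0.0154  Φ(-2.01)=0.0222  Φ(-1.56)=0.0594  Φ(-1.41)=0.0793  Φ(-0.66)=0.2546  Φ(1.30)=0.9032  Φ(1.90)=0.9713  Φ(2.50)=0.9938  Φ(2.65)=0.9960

Lower: z₀ + z₁ = 0.090 + (-1.645) = -1.555; 1 − a(z₀+z₁) = 1 − (0.023)(-1.555) = 1.0358; argument = 0.090 + (-1.555)/1.0358 = -1.4113 → -1.41.
α₁ = Φ(-1.41) = 0.0793; rank = round(500 × 0.0793) = 40; θ*₍40₎ = 4.2510.
Upper: z₀ + z₂ = 1.735; 1 − a(z₀+z₂) = 0.9601; argument = 1.8971 → 1.90; α₂ = 0.9713; rank = 486; θ*₍486₎ = 5.6489.

(4.2510, 5.6489)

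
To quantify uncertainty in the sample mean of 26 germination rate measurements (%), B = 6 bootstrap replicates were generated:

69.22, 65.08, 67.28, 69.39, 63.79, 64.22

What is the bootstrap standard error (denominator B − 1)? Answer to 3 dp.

Bootstrap SE is the standard deviation of the 6 replicate means.
Mean of replicates: (69.22 + 65.08 + 67.28 + 69.39 + 63.79 + 64.22) / 6 = 398.9800 / 6 = 66.4967
Sum of squared deviations: (+2.7233)² + (−1.4167)² + (+0.7833)² + (+2.8933)² + (−2.7067)² + (−2.2767)² = 30.9177
Variance = 30.9177 / 5 = 6.1835
SE* = √6.1835

SE* = 2.487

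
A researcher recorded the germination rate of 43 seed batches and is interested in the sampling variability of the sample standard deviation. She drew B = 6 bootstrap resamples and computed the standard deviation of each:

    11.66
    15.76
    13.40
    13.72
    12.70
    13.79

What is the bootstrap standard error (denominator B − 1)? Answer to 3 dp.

SE* = 1.362

Bootstrap SE is the standard deviation of the 6 replicate standard deviations.
Mean of replicates: (11.66 + 15.76 + 13.40 + 13.72 + 12.70 + 13.79) / 6 = 81.0300 / 6 = 13.5050
Sum of squared deviations: (−1.8450)² + (+2.2550)² + (−0.1050)² + (+0.2150)² + (−0.8050)² + (+0.2850)² = 9.2755
Variance = 9.2755 / 5 = 1.8551
SE* = √1.8551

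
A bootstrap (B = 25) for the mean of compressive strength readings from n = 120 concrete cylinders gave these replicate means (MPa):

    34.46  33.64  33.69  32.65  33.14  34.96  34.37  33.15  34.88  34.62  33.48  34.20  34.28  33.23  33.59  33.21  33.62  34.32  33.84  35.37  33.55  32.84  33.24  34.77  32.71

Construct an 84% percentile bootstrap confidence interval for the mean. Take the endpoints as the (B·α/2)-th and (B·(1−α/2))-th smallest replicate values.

Sorted replicates: 32.65, 32.71, 32.84, 33.14, 33.15, 33.21, 33.23, 33.24, 33.48, 33.55, 33.59, 33.62, 33.64, 33.69, 33.84, 34.20, 34.28, 34.32, 34.37, 34.46, 34.62, 34.77, 34.88, 34.96, 35.37
α = 0.16; lower rank = 25 × 0.080 = 2; upper rank = 25 × 0.920 = 23.
The 2nd smallest replicate is 32.71; the 23rd is 34.88.

(32.71, 34.88)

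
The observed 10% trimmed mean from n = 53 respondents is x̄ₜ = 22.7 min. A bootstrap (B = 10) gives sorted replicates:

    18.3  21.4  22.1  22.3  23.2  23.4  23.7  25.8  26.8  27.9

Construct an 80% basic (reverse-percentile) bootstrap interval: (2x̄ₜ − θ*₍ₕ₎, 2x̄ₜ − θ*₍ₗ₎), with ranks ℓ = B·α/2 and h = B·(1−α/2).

Percentile endpoints at ranks 1 and 9: θ*₍1₎ = 18.3, θ*₍9₎ = 26.8.
Basic interval reflects these around x̄ₜ:
  lower = 2 × 22.7 − 26.8 = 18.6
  upper = 2 × 22.7 − 18.3 = 27.1

(18.6, 27.1)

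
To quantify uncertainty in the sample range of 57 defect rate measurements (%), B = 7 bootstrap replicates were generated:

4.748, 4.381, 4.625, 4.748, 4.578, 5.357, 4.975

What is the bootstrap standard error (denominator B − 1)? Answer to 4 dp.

Bootstrap SE is the standard deviation of the 7 replicate ranges.
Mean of replicates: (4.748 + 4.381 + 4.625 + 4.748 + 4.578 + 5.357 + 4.975) / 7 = 33.41200 / 7 = 4.77314
Sum of squared deviations: (−0.02514)² + (−0.39214)² + (−0.14814)² + (−0.02514)² + (−0.19514)² + (+0.58386)² + (+0.20186)² = 0.59670
Variance = 0.59670 / 6 = 0.09945
SE* = √0.09945

SE* = 0.3154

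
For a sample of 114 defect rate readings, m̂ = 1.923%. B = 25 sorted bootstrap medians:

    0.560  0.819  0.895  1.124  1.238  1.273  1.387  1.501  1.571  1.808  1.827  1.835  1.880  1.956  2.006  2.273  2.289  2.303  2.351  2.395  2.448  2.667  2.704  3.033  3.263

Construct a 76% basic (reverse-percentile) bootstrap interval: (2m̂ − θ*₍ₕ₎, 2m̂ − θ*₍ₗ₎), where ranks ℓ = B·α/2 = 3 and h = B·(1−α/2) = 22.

(1.179, 2.951)

Percentile endpoints at ranks 3 and 22: θ*₍3₎ = 0.895, θ*₍22₎ = 2.667.
Basic interval reflects these around m̂:
  lower = 2 × 1.923 − 2.667 = 1.179
  upper = 2 × 1.923 − 0.895 = 2.951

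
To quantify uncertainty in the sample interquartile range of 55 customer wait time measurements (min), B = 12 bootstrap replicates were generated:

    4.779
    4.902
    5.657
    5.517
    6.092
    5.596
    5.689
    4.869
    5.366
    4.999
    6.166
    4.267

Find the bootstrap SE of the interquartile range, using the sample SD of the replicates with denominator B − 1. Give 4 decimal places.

Bootstrap SE is the standard deviation of the 12 replicate interquartile ranges.
Mean of replicates: (4.779 + 4.902 + 5.657 + 5.517 + 6.092 + 5.596 + 5.689 + 4.869 + 5.366 + 4.999 + 6.166 + 4.267) / 12 = 63.89900 / 12 = 5.32492
Sum of squared deviations: (−0.54592)² + (−0.42292)² + (+0.33208)² + (+0.19208)² + (+0.76708)² + (+0.27108)² + (+0.36408)² + (−0.45592)² + (+0.04108)² + (−0.32592)² + (+0.84108)² + (−1.05792)² = 3.56090
Variance = 3.56090 / 11 = 0.32372
SE* = √0.32372

SE* = 0.5690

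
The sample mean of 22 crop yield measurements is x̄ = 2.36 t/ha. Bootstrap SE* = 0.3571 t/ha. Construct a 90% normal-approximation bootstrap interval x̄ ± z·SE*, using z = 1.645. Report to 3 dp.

(1.773, 2.947)

Margin = 1.645 × 0.3571 = 0.5874
Interval: 2.36 ± 0.5874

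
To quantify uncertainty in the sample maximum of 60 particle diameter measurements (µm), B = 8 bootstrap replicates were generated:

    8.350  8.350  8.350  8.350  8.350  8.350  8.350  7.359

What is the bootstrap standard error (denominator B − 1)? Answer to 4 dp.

Bootstrap SE is the standard deviation of the 8 replicate maximums.
Mean of replicates: (8.350 + 8.350 + 8.350 + 8.350 + 8.350 + 8.350 + 8.350 + 7.359) / 8 = 65.80900 / 8 = 8.22612
Sum of squared deviations: (+0.12387)² + (+0.12387)² + (+0.12387)² + (+0.12387)² + (+0.12387)² + (+0.12387)² + (+0.12387)² + (−0.86712)² = 0.85932
Variance = 0.85932 / 7 = 0.12276
SE* = √0.12276

SE* = 0.3504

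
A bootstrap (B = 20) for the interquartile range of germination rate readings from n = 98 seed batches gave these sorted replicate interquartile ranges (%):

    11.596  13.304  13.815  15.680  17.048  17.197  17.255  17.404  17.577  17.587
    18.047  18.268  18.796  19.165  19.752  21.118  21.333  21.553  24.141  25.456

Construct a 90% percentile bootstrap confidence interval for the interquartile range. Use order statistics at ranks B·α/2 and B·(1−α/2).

α = 0.10; lower rank = 20 × 0.050 = 1; upper rank = 20 × 0.950 = 19.
The 1st smallest replicate is 11.596; the 19th is 24.141.

(11.596, 24.141)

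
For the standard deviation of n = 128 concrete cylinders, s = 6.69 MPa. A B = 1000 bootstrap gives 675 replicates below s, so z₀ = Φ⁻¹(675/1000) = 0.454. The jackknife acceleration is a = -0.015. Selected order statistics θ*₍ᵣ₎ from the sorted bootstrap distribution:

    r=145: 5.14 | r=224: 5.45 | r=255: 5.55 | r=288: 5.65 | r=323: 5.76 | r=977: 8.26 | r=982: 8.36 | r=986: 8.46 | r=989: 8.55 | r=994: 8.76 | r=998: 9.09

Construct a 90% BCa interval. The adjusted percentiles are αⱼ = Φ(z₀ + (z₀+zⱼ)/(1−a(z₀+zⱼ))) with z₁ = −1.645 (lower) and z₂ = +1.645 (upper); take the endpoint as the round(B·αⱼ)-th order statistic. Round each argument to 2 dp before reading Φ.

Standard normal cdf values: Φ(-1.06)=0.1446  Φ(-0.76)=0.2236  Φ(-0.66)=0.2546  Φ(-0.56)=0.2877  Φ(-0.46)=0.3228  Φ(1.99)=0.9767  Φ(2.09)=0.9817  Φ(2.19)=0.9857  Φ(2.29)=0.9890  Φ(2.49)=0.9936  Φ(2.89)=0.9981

(5.45, 8.76)

Lower: z₀ + z₁ = 0.454 + (-1.645) = -1.191; 1 − a(z₀+z₁) = 1 − (-0.015)(-1.191) = 0.9821; argument = 0.454 + (-1.191)/0.9821 = -0.7587 → -0.76.
α₁ = Φ(-0.76) = 0.2236; rank = round(1000 × 0.2236) = 224; θ*₍224₎ = 5.45.
Upper: z₀ + z₂ = 2.099; 1 − a(z₀+z₂) = 1.0315; argument = 2.4889 → 2.49; α₂ = 0.9936; rank = 994; θ*₍994₎ = 8.76.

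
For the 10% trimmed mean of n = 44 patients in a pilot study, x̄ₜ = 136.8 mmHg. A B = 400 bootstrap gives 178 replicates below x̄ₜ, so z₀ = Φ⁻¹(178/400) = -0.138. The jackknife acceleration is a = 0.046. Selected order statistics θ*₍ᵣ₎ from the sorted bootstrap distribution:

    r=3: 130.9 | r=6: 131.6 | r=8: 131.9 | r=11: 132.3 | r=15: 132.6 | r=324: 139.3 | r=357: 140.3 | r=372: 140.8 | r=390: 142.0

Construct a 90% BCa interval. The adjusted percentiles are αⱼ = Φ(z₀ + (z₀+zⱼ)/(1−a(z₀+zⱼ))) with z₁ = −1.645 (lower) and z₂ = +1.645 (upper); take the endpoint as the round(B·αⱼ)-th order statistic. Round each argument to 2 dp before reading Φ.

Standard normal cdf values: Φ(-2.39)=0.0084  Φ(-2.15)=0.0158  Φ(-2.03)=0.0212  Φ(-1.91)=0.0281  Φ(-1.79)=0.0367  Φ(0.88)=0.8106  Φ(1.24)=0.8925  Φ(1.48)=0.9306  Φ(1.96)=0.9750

(132.6, 140.8)

Lower: z₀ + z₁ = -0.138 + (-1.645) = -1.783; 1 − a(z₀+z₁) = 1 − (0.046)(-1.783) = 1.0820; argument = -0.138 + (-1.783)/1.0820 = -1.7858 → -1.79.
α₁ = Φ(-1.79) = 0.0367; rank = round(400 × 0.0367) = 15; θ*₍15₎ = 132.6.
Upper: z₀ + z₂ = 1.507; 1 − a(z₀+z₂) = 0.9307; argument = 1.4812 → 1.48; α₂ = 0.9306; rank = 372; θ*₍372₎ = 140.8.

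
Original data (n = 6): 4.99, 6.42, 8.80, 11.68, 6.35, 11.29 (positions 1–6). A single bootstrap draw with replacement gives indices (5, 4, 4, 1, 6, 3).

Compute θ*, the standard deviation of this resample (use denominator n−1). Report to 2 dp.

θ* = 2.92

Resample values: 6.35, 11.68, 11.68, 4.99, 11.29, 8.80.
Mean = 9.1317; sum of squared deviations = 42.6475
s² = 42.6475 / 5 = 8.5295
s = √8.5295 = 2.92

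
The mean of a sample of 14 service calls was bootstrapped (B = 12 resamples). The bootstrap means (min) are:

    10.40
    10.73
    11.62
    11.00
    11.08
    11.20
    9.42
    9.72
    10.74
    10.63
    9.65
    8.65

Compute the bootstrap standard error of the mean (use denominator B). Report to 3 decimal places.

Bootstrap SE is the standard deviation of the 12 replicate means.
Mean of replicates: (10.40 + 10.73 + 11.62 + 11.00 + 11.08 + 11.20 + 9.42 + 9.72 + 10.74 + 10.63 + 9.65 + 8.65) / 12 = 124.8400 / 12 = 10.4033
Sum of squared deviations: (−0.0033)² + (+0.3267)² + (+1.2167)² + (+0.5967)² + (+0.6767)² + (+0.7967)² + (−0.9833)² + (−0.6833)² + (+0.3367)² + (+0.2267)² + (−0.7533)² + (−1.7533)² = 8.2759
Variance = 8.2759 / 12 = 0.6897
SE* = √0.6897

SE* = 0.830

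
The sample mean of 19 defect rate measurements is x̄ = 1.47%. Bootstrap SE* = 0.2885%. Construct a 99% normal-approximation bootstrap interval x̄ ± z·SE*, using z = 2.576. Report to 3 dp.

Margin = 2.576 × 0.2885 = 0.7432
Interval: 1.47 ± 0.7432

(0.727, 2.213)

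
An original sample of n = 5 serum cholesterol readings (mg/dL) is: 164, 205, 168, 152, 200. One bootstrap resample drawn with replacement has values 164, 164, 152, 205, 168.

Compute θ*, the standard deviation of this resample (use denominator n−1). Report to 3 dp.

θ* = 20.144

Mean = 170.6000; sum of squared deviations = 1623.2000
s² = 1623.2000 / 4 = 405.8000
s = √405.8000 = 20.144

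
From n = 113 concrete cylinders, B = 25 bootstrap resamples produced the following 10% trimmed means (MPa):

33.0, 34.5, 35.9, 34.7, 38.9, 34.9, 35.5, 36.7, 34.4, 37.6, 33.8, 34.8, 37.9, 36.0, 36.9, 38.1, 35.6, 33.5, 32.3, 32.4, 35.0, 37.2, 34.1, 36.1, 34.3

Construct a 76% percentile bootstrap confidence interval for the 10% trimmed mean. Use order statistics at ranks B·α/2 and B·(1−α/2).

(33.0, 37.6)

Sorted replicates: 32.3, 32.4, 33.0, 33.5, 33.8, 34.1, 34.3, 34.4, 34.5, 34.7, 34.8, 34.9, 35.0, 35.5, 35.6, 35.9, 36.0, 36.1, 36.7, 36.9, 37.2, 37.6, 37.9, 38.1, 38.9
α = 0.24; lower rank = 25 × 0.120 = 3; upper rank = 25 × 0.880 = 22.
The 3rd smallest replicate is 33.0; the 22nd is 37.6.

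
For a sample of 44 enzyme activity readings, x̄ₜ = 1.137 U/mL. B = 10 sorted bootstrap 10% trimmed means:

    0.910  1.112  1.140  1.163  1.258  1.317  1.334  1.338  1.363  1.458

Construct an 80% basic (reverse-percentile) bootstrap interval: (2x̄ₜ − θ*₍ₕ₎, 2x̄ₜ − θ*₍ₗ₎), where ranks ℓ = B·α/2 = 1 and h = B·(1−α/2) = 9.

(0.911, 1.364)

Percentile endpoints at ranks 1 and 9: θ*₍1₎ = 0.910, θ*₍9₎ = 1.363.
Basic interval reflects these around x̄ₜ:
  lower = 2 × 1.137 − 1.363 = 0.911
  upper = 2 × 1.137 − 0.910 = 1.364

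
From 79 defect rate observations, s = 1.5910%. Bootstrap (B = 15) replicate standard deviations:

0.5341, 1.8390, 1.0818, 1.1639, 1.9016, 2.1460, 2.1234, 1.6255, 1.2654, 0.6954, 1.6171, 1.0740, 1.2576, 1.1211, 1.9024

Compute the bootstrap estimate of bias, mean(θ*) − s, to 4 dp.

mean(θ*) = (0.5341 + 1.8390 + 1.0818 + 1.1639 + 1.9016 + 2.1460 + 2.1234 + 1.6255 + 1.2654 + 0.6954 + 1.6171 + 1.0740 + 1.2576 + 1.1211 + 1.9024) / 15 = 1.42322
bias = 1.42322 − 1.5910

bias = −0.1678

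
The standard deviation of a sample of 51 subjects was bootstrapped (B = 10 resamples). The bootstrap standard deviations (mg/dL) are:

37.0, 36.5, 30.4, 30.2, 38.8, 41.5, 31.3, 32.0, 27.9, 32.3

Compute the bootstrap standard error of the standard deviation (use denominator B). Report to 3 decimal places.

Bootstrap SE is the standard deviation of the 10 replicate standard deviations.
Mean of replicates: (37.0 + 36.5 + 30.4 + 30.2 + 38.8 + 41.5 + 31.3 + 32.0 + 27.9 + 32.3) / 10 = 337.9000 / 10 = 33.7900
Sum of squared deviations: (+3.2100)² + (+2.7100)² + (−3.3900)² + (−3.5900)² + (+5.0100)² + (+7.7100)² + (−2.4900)² + (−1.7900)² + (−5.8900)² + (−1.4900)² = 172.8890
Variance = 172.8890 / 10 = 17.2889
SE* = √17.2889

SE* = 4.158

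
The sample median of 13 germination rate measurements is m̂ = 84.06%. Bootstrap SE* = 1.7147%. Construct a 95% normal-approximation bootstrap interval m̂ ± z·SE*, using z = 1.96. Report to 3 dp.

Margin = 1.96 × 1.7147 = 3.3608
Interval: 84.06 ± 3.3608

(80.699, 87.421)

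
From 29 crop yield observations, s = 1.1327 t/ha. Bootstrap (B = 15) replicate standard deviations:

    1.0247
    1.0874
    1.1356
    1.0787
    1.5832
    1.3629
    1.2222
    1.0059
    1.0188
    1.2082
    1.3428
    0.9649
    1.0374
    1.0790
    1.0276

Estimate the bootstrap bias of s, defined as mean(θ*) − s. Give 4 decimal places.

mean(θ*) = (1.0247 + 1.0874 + 1.1356 + 1.0787 + 1.5832 + 1.3629 + 1.2222 + 1.0059 + 1.0188 + 1.2082 + 1.3428 + 0.9649 + 1.0374 + 1.0790 + 1.0276) / 15 = 1.14529
bias = 1.14529 − 1.1327

bias = +0.0126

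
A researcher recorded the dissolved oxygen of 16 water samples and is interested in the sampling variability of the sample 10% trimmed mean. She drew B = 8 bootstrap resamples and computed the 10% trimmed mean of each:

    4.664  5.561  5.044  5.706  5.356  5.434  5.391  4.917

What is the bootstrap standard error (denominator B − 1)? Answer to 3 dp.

Bootstrap SE is the standard deviation of the 8 replicate 10% trimmed means.
Mean of replicates: (4.664 + 5.561 + 5.044 + 5.706 + 5.356 + 5.434 + 5.391 + 4.917) / 8 = 42.0730 / 8 = 5.2591
Sum of squared deviations: (−0.5951)² + (+0.3019)² + (−0.2151)² + (+0.4469)² + (+0.0969)² + (+0.1749)² + (+0.1319)² + (−0.3421)² = 0.8657
Variance = 0.8657 / 7 = 0.1237
SE* = √0.1237

SE* = 0.352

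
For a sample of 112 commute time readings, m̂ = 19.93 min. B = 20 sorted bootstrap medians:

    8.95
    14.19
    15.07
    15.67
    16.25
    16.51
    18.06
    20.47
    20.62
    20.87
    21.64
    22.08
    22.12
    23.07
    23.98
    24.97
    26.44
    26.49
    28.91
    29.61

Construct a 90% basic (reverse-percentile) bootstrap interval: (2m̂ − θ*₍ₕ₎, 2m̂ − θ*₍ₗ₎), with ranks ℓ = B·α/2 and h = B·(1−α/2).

(10.95, 30.91)

Percentile endpoints at ranks 1 and 19: θ*₍1₎ = 8.95, θ*₍19₎ = 28.91.
Basic interval reflects these around m̂:
  lower = 2 × 19.93 − 28.91 = 10.95
  upper = 2 × 19.93 − 8.95 = 30.91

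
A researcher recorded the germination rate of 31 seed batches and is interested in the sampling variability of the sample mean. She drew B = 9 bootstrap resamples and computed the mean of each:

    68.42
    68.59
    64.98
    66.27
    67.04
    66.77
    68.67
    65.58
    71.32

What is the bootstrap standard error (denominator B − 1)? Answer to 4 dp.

Bootstrap SE is the standard deviation of the 9 replicate means.
Mean of replicates: (68.42 + 68.59 + 64.98 + 66.27 + 67.04 + 66.77 + 68.67 + 65.58 + 71.32) / 9 = 607.64000 / 9 = 67.51556
Sum of squared deviations: (+0.90444)² + (+1.07444)² + (−2.53556)² + (−1.24556)² + (−0.47556)² + (−0.74556)² + (+1.15444)² + (−1.93556)² + (+3.80444)² = 30.28782
Variance = 30.28782 / 8 = 3.78598
SE* = √3.78598

SE* = 1.9458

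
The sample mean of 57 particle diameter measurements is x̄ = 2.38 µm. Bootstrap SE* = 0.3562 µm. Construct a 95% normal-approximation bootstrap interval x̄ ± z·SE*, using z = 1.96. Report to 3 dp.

Margin = 1.96 × 0.3562 = 0.6982
Interval: 2.38 ± 0.6982

(1.682, 3.078)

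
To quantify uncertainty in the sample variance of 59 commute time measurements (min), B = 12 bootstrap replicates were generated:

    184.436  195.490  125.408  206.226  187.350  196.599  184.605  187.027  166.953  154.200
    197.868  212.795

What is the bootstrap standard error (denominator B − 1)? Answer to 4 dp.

Bootstrap SE is the standard deviation of the 12 replicate variances.
Mean of replicates: (184.436 + 195.490 + 125.408 + 206.226 + 187.350 + 196.599 + 184.605 + 187.027 + 166.953 + 154.200 + 197.868 + 212.795) / 12 = 2198.95700 / 12 = 183.24642
Sum of squared deviations: (+1.18958)² + (+12.24358)² + (−57.83842)² + (+22.97958)² + (+4.10358)² + (+13.35258)² + (+1.35858)² + (+3.78058)² + (−16.29342)² + (−29.04642)² + (+14.62158)² + (+29.54858)² = 6432.01279
Variance = 6432.01279 / 11 = 584.72844
SE* = √584.72844

SE* = 24.1812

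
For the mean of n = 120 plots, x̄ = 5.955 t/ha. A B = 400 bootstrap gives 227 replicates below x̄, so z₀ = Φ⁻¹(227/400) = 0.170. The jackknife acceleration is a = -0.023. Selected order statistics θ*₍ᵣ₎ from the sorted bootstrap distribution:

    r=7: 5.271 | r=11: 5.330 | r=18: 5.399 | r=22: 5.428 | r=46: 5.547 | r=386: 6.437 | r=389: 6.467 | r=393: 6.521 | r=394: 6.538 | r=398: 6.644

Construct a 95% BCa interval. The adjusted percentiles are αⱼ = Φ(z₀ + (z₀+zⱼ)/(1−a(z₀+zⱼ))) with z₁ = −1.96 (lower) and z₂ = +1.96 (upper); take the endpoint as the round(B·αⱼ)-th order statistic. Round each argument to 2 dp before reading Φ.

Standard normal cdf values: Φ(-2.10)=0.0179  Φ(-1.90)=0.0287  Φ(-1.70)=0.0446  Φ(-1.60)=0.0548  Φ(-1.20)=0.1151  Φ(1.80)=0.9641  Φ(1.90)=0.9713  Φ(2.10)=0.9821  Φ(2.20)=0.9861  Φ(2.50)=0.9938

Lower: z₀ + z₁ = 0.170 + (-1.960) = -1.790; 1 − a(z₀+z₁) = 1 − (-0.023)(-1.790) = 0.9588; argument = 0.170 + (-1.790)/0.9588 = -1.6969 → -1.70.
α₁ = Φ(-1.70) = 0.0446; rank = round(400 × 0.0446) = 18; θ*₍18₎ = 5.399.
Upper: z₀ + z₂ = 2.130; 1 − a(z₀+z₂) = 1.0490; argument = 2.2005 → 2.20; α₂ = 0.9861; rank = 394; θ*₍394₎ = 6.538.

(5.399, 6.538)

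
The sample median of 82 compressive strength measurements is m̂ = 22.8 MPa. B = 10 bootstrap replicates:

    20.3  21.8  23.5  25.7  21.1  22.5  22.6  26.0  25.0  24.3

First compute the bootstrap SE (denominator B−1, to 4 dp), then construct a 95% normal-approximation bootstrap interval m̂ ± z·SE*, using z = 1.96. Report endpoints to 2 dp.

(18.98, 26.62)

Mean of replicates = 23.2800; sum of squared deviations = 34.1960; SE* = √(34.1960/9) = 1.9492
Margin = 1.96 × 1.9492 = 3.820
Interval: 22.8 ± 3.820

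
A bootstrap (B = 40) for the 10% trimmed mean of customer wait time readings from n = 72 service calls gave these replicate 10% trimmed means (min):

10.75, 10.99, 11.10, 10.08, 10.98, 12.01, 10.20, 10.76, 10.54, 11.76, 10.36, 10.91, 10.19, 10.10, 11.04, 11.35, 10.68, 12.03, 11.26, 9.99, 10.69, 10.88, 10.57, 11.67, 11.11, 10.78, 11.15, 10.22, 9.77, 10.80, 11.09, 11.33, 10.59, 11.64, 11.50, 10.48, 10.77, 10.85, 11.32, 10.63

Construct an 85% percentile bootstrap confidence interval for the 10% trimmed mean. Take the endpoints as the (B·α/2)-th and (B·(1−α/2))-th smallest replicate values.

Sorted replicates: 9.77, 9.99, 10.08, 10.10, 10.19, 10.20, 10.22, 10.36, 10.48, 10.54, 10.57, 10.59, 10.63, 10.68, 10.69, 10.75, 10.76, 10.77, 10.78, 10.80, 10.85, 10.88, 10.91, 10.98, 10.99, 11.04, 11.09, 11.10, 11.11, 11.15, 11.26, 11.32, 11.33, 11.35, 11.50, 11.64, 11.67, 11.76, 12.01, 12.03
α = 0.15; lower rank = 40 × 0.075 = 3; upper rank = 40 × 0.925 = 37.
The 3rd smallest replicate is 10.08; the 37th is 11.67.

(10.08, 11.67)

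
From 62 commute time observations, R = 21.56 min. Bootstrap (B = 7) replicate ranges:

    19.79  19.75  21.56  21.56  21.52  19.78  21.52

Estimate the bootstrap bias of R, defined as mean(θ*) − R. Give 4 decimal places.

bias = −0.7771

mean(θ*) = (19.79 + 19.75 + 21.56 + 21.56 + 21.52 + 19.78 + 21.52) / 7 = 20.78286
bias = 20.78286 − 21.56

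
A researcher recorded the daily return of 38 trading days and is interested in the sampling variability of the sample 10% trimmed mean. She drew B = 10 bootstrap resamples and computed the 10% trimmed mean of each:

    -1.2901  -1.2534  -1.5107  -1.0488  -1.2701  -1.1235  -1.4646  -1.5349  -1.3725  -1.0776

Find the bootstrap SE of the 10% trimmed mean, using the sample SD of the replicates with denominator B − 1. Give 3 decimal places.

SE* = 0.176

Bootstrap SE is the standard deviation of the 10 replicate 10% trimmed means.
Mean of replicates: ((-1.2901) + (-1.2534) + (-1.5107) + (-1.0488) + (-1.2701) + (-1.1235) + (-1.4646) + (-1.5349) + (-1.3725) + (-1.0776)) / 10 = -12.94620 / 10 = -1.29462
Sum of squared deviations: (+0.00452)² + (+0.04122)² + (−0.21608)² + (+0.24582)² + (+0.02452)² + (+0.17112)² + (−0.16998)² + (−0.24028)² + (−0.07788)² + (+0.21702)² = 0.27851
Variance = 0.27851 / 9 = 0.03095
SE* = √0.03095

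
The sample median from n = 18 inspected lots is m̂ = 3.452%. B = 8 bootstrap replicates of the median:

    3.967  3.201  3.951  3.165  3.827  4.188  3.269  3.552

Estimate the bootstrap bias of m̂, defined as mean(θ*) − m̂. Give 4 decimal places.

bias = +0.1880

mean(θ*) = (3.967 + 3.201 + 3.951 + 3.165 + 3.827 + 4.188 + 3.269 + 3.552) / 8 = 3.64000
bias = 3.64000 − 3.452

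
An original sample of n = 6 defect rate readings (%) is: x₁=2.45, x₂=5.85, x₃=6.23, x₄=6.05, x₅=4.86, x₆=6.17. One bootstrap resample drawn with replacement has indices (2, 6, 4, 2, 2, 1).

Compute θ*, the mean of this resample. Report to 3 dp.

θ* = 5.370

Resample values: 5.85, 6.17, 6.05, 5.85, 5.85, 2.45.
Mean = (5.85 + 6.17 + 6.05 + 5.85 + 5.85 + 2.45) / 6 = 32.220 / 6 = 5.370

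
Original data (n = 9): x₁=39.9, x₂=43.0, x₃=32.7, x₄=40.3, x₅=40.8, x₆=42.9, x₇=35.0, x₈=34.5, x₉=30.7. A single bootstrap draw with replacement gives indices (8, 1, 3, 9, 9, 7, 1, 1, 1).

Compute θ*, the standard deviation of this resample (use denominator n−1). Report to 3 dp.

Resample values: 34.5, 39.9, 32.7, 30.7, 30.7, 35.0, 39.9, 39.9, 39.9.
Mean = 35.9111; sum of squared deviations = 131.0889
s² = 131.0889 / 8 = 16.3861
s = √16.3861 = 4.048

θ* = 4.048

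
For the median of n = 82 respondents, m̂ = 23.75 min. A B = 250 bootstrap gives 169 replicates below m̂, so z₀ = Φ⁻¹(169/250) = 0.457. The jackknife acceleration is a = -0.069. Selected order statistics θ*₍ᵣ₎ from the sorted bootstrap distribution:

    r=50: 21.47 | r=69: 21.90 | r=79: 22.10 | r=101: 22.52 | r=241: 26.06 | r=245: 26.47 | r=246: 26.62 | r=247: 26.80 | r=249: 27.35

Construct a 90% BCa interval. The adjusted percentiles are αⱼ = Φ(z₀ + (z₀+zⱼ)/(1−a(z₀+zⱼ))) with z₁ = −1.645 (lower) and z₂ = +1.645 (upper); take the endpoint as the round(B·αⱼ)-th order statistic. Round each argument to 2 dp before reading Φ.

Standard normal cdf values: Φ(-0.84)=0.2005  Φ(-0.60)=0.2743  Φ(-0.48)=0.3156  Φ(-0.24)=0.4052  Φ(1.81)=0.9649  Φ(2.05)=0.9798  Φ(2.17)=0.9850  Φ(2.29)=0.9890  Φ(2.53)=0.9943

Lower: z₀ + z₁ = 0.457 + (-1.645) = -1.188; 1 − a(z₀+z₁) = 1 − (-0.069)(-1.188) = 0.9180; argument = 0.457 + (-1.188)/0.9180 = -0.8371 → -0.84.
α₁ = Φ(-0.84) = 0.2005; rank = round(250 × 0.2005) = 50; θ*₍50₎ = 21.47.
Upper: z₀ + z₂ = 2.102; 1 − a(z₀+z₂) = 1.1450; argument = 2.2927 → 2.29; α₂ = 0.9890; rank = 247; θ*₍247₎ = 26.80.

(21.47, 26.80)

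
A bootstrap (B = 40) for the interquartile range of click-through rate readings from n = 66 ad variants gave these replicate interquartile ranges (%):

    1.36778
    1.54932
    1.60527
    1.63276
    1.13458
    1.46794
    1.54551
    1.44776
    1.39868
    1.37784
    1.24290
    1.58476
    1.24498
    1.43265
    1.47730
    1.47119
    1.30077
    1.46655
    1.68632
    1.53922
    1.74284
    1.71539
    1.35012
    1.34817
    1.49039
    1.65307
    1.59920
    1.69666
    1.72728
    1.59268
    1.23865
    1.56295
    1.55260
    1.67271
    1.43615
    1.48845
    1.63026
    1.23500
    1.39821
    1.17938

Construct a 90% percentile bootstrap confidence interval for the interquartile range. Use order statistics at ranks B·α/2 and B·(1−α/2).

Sorted replicates: 1.13458, 1.17938, 1.23500, 1.23865, 1.24290, 1.24498, 1.30077, 1.34817, 1.35012, 1.36778, 1.37784, 1.39821, 1.39868, 1.43265, 1.43615, 1.44776, 1.46655, 1.46794, 1.47119, 1.47730, 1.48845, 1.49039, 1.53922, 1.54551, 1.54932, 1.55260, 1.56295, 1.58476, 1.59268, 1.59920, 1.60527, 1.63026, 1.63276, 1.65307, 1.67271, 1.68632, 1.69666, 1.71539, 1.72728, 1.74284
α = 0.10; lower rank = 40 × 0.050 = 2; upper rank = 40 × 0.950 = 38.
The 2nd smallest replicate is 1.17938; the 38th is 1.71539.

(1.17938, 1.71539)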